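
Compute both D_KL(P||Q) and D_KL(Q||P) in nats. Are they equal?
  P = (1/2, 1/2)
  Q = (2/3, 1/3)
D_KL(P||Q) = 0.0589, D_KL(Q||P) = 0.0566

KL divergence is not symmetric: D_KL(P||Q) ≠ D_KL(Q||P) in general.

D_KL(P||Q) = 0.0589 nats
D_KL(Q||P) = 0.0566 nats

No, they are not equal!

This asymmetry is why KL divergence is not a true distance metric.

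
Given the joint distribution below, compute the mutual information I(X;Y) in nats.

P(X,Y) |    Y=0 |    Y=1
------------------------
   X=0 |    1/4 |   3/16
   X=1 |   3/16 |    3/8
0.0285 nats

Mutual information: I(X;Y) = H(X) + H(Y) - H(X,Y)

Marginals:
P(X) = (7/16, 9/16), H(X) = 0.6853 nats
P(Y) = (7/16, 9/16), H(Y) = 0.6853 nats

Joint entropy: H(X,Y) = 1.3421 nats

I(X;Y) = 0.6853 + 0.6853 - 1.3421 = 0.0285 nats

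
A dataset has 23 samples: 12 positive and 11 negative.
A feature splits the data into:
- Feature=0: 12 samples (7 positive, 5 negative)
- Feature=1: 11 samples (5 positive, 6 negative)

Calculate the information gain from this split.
0.0120 bits

Information Gain = H(Y) - H(Y|Feature)

Before split:
P(positive) = 12/23 = 0.5217
H(Y) = 0.9986 bits

After split:
Feature=0: H = 0.9799 bits (weight = 12/23)
Feature=1: H = 0.9940 bits (weight = 11/23)
H(Y|Feature) = (12/23)×0.9799 + (11/23)×0.9940 = 0.9866 bits

Information Gain = 0.9986 - 0.9866 = 0.0120 bits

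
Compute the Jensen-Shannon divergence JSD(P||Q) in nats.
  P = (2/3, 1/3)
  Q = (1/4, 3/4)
0.0902 nats

Jensen-Shannon divergence is:
JSD(P||Q) = 0.5 × D_KL(P||M) + 0.5 × D_KL(Q||M)
where M = 0.5 × (P + Q) is the mixture distribution.

M = 0.5 × (2/3, 1/3) + 0.5 × (1/4, 3/4) = (11/24, 13/24)

D_KL(P||M) = 0.0880 nats
D_KL(Q||M) = 0.0925 nats

JSD(P||Q) = 0.5 × 0.0880 + 0.5 × 0.0925 = 0.0902 nats

Unlike KL divergence, JSD is symmetric and bounded: 0 ≤ JSD ≤ log(2).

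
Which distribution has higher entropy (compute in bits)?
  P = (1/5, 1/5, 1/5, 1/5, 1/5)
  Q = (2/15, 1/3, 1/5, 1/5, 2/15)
P

Computing entropies in bits:
H(P) = 2.3219
H(Q) = 2.2323

Distribution P has higher entropy.

Intuition: The distribution closer to uniform (more spread out) has higher entropy.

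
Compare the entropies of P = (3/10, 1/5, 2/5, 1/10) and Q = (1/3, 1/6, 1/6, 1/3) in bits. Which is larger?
Q

Computing entropies in bits:
H(P) = 1.8464
H(Q) = 1.9183

Distribution Q has higher entropy.

Intuition: The distribution closer to uniform (more spread out) has higher entropy.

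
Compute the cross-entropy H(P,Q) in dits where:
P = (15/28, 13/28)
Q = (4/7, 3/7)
0.3010 dits

Cross-entropy: H(P,Q) = -Σ p(x) log q(x)

Alternatively: H(P,Q) = H(P) + D_KL(P||Q)
H(P) = 0.2999 dits
D_KL(P||Q) = 0.0011 dits

H(P,Q) = 0.2999 + 0.0011 = 0.3010 dits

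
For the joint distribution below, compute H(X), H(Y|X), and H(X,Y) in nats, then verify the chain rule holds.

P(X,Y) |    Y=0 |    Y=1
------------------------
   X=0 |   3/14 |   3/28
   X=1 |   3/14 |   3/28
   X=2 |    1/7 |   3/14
H(X,Y) = 1.7469, H(X) = 1.0974, H(Y|X) = 0.6495 (all in nats)

Chain rule: H(X,Y) = H(X) + H(Y|X)

Left side — joint entropy directly:
H(X,Y) = -Σ p(x,y) log p(x,y) = 1.7469 nats

Right side — compute H(Y|X) from the conditional distributions:
P(X) = (9/28, 9/28, 5/14), so H(X) = 1.0974 nats
H(Y|X) = Σ_x P(X=x) · H(Y|X=x):
  P(Y|X=0) = (2/3, 1/3), H(Y|X=0) = 0.6365, weight P(X=0) = 9/28
  P(Y|X=1) = (2/3, 1/3), H(Y|X=1) = 0.6365, weight P(X=1) = 9/28
  P(Y|X=2) = (2/5, 3/5), H(Y|X=2) = 0.6730, weight P(X=2) = 5/14
H(Y|X) = 0.6495 nats

H(X) + H(Y|X) = 1.0974 + 0.6495 = 1.7469 nats

Both sides equal 1.7469 nats. ✓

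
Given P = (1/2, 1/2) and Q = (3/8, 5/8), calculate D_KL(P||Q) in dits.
0.0140 dits

KL divergence: D_KL(P||Q) = Σ p(x) log(p(x)/q(x))

Computing term by term:
  x=0: 1/2 × log_10[(1/2)/(3/8)] = 1/2 × 0.1249 = 0.0625
  x=1: 1/2 × log_10[(1/2)/(5/8)] = 1/2 × -0.0969 = -0.0485

D_KL(P||Q) = 0.0140 dits

Note: KL divergence is always non-negative and equals 0 iff P = Q.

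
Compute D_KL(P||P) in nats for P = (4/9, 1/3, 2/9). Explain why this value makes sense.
0.0000 nats

KL divergence satisfies the Gibbs inequality: D_KL(P||Q) ≥ 0 for all distributions P, Q.

D_KL(P||Q) = Σ p(x) log(p(x)/q(x))
Each term is p(x) × log_e(p(x)/p(x)) = p(x) × log_e(1) = 0, so the sum is 0.
D_KL(P||Q) = 0.0000 nats

When P = Q, the KL divergence is exactly 0, as there is no 'divergence' between identical distributions.

This non-negativity is a fundamental property: relative entropy cannot be negative because it measures how different Q is from P.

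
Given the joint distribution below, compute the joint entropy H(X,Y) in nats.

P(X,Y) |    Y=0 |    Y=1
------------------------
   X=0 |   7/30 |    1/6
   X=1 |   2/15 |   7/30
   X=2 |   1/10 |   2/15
1.7453 nats

Joint entropy is H(X,Y) = -Σ_{x,y} p(x,y) log p(x,y).

Summing over all non-zero entries:
H(X,Y) = -[7/30·log_e(7/30) + 1/6·log_e(1/6) + 2/15·log_e(2/15) + 7/30·log_e(7/30) + 1/10·log_e(1/10) + 2/15·log_e(2/15)]
H(X,Y) = 1.7453 nats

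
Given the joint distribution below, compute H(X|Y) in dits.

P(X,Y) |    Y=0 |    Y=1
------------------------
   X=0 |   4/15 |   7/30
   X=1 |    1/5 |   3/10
0.2971 dits

Using the chain rule: H(X|Y) = H(X,Y) - H(Y)

First, compute H(X,Y) = 0.5972 dits

Marginal P(Y) = (7/15, 8/15)
H(Y) = 0.3001 dits

H(X|Y) = H(X,Y) - H(Y) = 0.5972 - 0.3001 = 0.2971 dits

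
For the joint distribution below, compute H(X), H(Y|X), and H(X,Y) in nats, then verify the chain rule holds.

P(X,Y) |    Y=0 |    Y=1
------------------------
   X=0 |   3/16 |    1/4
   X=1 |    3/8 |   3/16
H(X,Y) = 1.3421, H(X) = 0.6853, H(Y|X) = 0.6568 (all in nats)

Chain rule: H(X,Y) = H(X) + H(Y|X)

Left side — joint entropy directly:
H(X,Y) = -Σ p(x,y) log p(x,y) = 1.3421 nats

Right side — compute H(Y|X) from the conditional distributions:
P(X) = (7/16, 9/16), so H(X) = 0.6853 nats
H(Y|X) = Σ_x P(X=x) · H(Y|X=x):
  P(Y|X=0) = (3/7, 4/7), H(Y|X=0) = 0.6829, weight P(X=0) = 7/16
  P(Y|X=1) = (2/3, 1/3), H(Y|X=1) = 0.6365, weight P(X=1) = 9/16
H(Y|X) = 0.6568 nats

H(X) + H(Y|X) = 0.6853 + 0.6568 = 1.3421 nats

Both sides equal 1.3421 nats. ✓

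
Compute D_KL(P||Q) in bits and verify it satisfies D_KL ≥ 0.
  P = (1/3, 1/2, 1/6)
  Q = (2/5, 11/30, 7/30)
0.0551 bits

KL divergence satisfies the Gibbs inequality: D_KL(P||Q) ≥ 0 for all distributions P, Q.

D_KL(P||Q) = Σ p(x) log(p(x)/q(x))
Term by term:
  x=0: 1/3 × log_2[(1/3)/(2/5)] = -0.0877
  x=1: 1/2 × log_2[(1/2)/(11/30)] = 0.2237
  x=2: 1/6 × log_2[(1/6)/(7/30)] = -0.0809
D_KL(P||Q) = 0.0551 bits

D_KL(P||Q) = 0.0551 ≥ 0 ✓

This non-negativity is a fundamental property: relative entropy cannot be negative because it measures how different Q is from P.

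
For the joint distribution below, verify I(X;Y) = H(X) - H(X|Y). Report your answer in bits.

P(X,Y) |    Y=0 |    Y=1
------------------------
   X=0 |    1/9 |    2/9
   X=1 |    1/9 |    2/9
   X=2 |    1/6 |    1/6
I(X;Y) = 0.0185 bits

Mutual information has multiple equivalent forms:
- I(X;Y) = H(X) - H(X|Y)
- I(X;Y) = H(Y) - H(Y|X)
- I(X;Y) = H(X) + H(Y) - H(X,Y)

Computing all quantities:
H(X) = 1.5850, H(Y) = 0.9641, H(X,Y) = 2.5305
H(X|Y) = 1.5664, H(Y|X) = 0.9455

Verification:
H(X) - H(X|Y) = 1.5850 - 1.5664 = 0.0185
H(Y) - H(Y|X) = 0.9641 - 0.9455 = 0.0185
H(X) + H(Y) - H(X,Y) = 1.5850 + 0.9641 - 2.5305 = 0.0185

All forms give I(X;Y) = 0.0185 bits. ✓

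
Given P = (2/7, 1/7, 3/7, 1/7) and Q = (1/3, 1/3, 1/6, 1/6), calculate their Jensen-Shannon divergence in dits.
0.0221 dits

Jensen-Shannon divergence is:
JSD(P||Q) = 0.5 × D_KL(P||M) + 0.5 × D_KL(Q||M)
where M = 0.5 × (P + Q) is the mixture distribution.

M = 0.5 × (2/7, 1/7, 3/7, 1/7) + 0.5 × (1/3, 1/3, 1/6, 1/6) = (0.309524, 5/21, 0.297619, 0.154762)

D_KL(P||M) = 0.0213 dits
D_KL(Q||M) = 0.0228 dits

JSD(P||Q) = 0.5 × 0.0213 + 0.5 × 0.0228 = 0.0221 dits

Unlike KL divergence, JSD is symmetric and bounded: 0 ≤ JSD ≤ log(2).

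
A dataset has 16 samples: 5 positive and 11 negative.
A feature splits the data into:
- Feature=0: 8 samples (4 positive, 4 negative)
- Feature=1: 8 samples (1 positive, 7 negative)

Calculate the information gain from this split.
0.1243 bits

Information Gain = H(Y) - H(Y|Feature)

Before split:
P(positive) = 5/16 = 0.3125
H(Y) = 0.8960 bits

After split:
Feature=0: H = 1.0000 bits (weight = 8/16)
Feature=1: H = 0.5436 bits (weight = 8/16)
H(Y|Feature) = (8/16)×1.0000 + (8/16)×0.5436 = 0.7718 bits

Information Gain = 0.8960 - 0.7718 = 0.1243 bits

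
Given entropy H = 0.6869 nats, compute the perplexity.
1.9875

Perplexity is e^H (or exp(H) for natural log).

H = 0.6869 nats
Perplexity = e^0.6869 = 1.9875

Interpretation: The model's uncertainty is equivalent to choosing uniformly among 2.0 options.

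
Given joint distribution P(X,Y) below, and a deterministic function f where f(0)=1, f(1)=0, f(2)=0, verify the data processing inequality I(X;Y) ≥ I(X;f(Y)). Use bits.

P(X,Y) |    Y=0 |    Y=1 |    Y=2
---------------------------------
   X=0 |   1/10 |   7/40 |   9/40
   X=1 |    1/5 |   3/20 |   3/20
I(X;Y) = 0.0368, I(X;f(Y)) = 0.0349, inequality holds: 0.0368 ≥ 0.0349

Data Processing Inequality: For any Markov chain X → Y → Z, we have I(X;Y) ≥ I(X;Z).

Here Z = f(Y) is a deterministic function of Y, forming X → Y → Z.

Original I(X;Y) = 0.0368 bits

After applying f:
P(X,Z) where Z=f(Y):
- P(X,Z=0) = P(X,Y=1) + P(X,Y=2)
- P(X,Z=1) = P(X,Y=0)

I(X;Z) = I(X;f(Y)) = 0.0349 bits

Verification: 0.0368 ≥ 0.0349 ✓

Information cannot be created by processing; the function f can only lose information about X.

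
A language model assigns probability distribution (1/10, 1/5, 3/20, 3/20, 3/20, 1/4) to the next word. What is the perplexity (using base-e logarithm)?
5.7686

Perplexity is e^H (or exp(H) for natural log).

First, H = -Σ p log p = 1.7524 nats
Perplexity = e^1.7524 = 5.7686

Interpretation: The model's uncertainty is equivalent to choosing uniformly among 5.8 options.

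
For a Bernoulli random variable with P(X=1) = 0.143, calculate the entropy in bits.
0.5920 bits

The binary entropy function is:
H(p) = -p log(p) - (1-p) log(1-p)

H(0.143) = -0.143 × log_2(0.143) - 0.857 × log_2(0.857)
H(0.143) = 0.5920 bits

Note: Binary entropy is maximized at p=0.5 (H=1 bit) and minimized at p=0 or p=1 (H=0).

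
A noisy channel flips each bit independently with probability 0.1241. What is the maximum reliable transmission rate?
0.4590 bits

For a binary symmetric channel (BSC) with error probability p:
Capacity C = 1 - H(p) bits per symbol

where H(p) = -p log₂(p) - (1-p) log₂(1-p) is the binary entropy function.

H(0.1241) = 0.5410 bits
C = 1 - 0.5410 = 0.4590 bits per symbol

This means we can reliably transmit up to 0.4590 bits of information per channel use.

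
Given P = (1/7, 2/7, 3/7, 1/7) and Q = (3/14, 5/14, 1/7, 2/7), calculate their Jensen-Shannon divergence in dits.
0.0239 dits

Jensen-Shannon divergence is:
JSD(P||Q) = 0.5 × D_KL(P||M) + 0.5 × D_KL(Q||M)
where M = 0.5 × (P + Q) is the mixture distribution.

M = 0.5 × (1/7, 2/7, 3/7, 1/7) + 0.5 × (3/14, 5/14, 1/7, 2/7) = (5/28, 9/28, 2/7, 3/14)

D_KL(P||M) = 0.0219 dits
D_KL(Q||M) = 0.0260 dits

JSD(P||Q) = 0.5 × 0.0219 + 0.5 × 0.0260 = 0.0239 dits

Unlike KL divergence, JSD is symmetric and bounded: 0 ≤ JSD ≤ log(2).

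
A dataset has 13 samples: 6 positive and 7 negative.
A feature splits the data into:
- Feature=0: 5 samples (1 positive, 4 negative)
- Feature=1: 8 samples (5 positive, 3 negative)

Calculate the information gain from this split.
0.1307 bits

Information Gain = H(Y) - H(Y|Feature)

Before split:
P(positive) = 6/13 = 0.4615
H(Y) = 0.9957 bits

After split:
Feature=0: H = 0.7219 bits (weight = 5/13)
Feature=1: H = 0.9544 bits (weight = 8/13)
H(Y|Feature) = (5/13)×0.7219 + (8/13)×0.9544 = 0.8650 bits

Information Gain = 0.9957 - 0.8650 = 0.1307 bits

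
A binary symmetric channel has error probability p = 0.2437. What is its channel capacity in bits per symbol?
0.1989 bits

For a binary symmetric channel (BSC) with error probability p:
Capacity C = 1 - H(p) bits per symbol

where H(p) = -p log₂(p) - (1-p) log₂(1-p) is the binary entropy function.

H(0.2437) = 0.8011 bits
C = 1 - 0.8011 = 0.1989 bits per symbol

This means we can reliably transmit up to 0.1989 bits of information per channel use.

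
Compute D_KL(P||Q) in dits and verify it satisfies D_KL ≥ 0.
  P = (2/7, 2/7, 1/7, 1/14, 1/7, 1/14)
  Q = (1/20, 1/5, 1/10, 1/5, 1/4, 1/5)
0.1841 dits

KL divergence satisfies the Gibbs inequality: D_KL(P||Q) ≥ 0 for all distributions P, Q.

D_KL(P||Q) = Σ p(x) log(p(x)/q(x))
Term by term:
  x=0: 2/7 × log_10[(2/7)/(1/20)] = 0.2163
  x=1: 2/7 × log_10[(2/7)/(1/5)] = 0.0443
  x=2: 1/7 × log_10[(1/7)/(1/10)] = 0.0221
  x=3: 1/14 × log_10[(1/14)/(1/5)] = -0.0319
  x=4: 1/7 × log_10[(1/7)/(1/4)] = -0.0347
  x=5: 1/14 × log_10[(1/14)/(1/5)] = -0.0319
D_KL(P||Q) = 0.1841 dits

D_KL(P||Q) = 0.1841 ≥ 0 ✓

This non-negativity is a fundamental property: relative entropy cannot be negative because it measures how different Q is from P.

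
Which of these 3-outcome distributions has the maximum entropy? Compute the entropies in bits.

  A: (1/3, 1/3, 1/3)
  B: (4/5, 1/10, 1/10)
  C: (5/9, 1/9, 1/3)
A

For a discrete distribution over n outcomes, entropy is maximized by the uniform distribution.

Computing entropies:
H(A) = 1.5850 bits
H(B) = 0.9219 bits
H(C) = 1.3516 bits

The uniform distribution (where all probabilities equal 1/3) achieves the maximum entropy of log_2(3) = 1.5850 bits.

Distribution A has the highest entropy.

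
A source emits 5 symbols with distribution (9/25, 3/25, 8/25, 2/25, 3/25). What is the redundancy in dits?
0.0721 dits

Redundancy measures how far a source is from maximum entropy:
R = H_max - H(X)

Maximum entropy for 5 symbols: H_max = log_10(5) = 0.6990 dits
Actual entropy: H(X) = 0.6268 dits
Redundancy: R = 0.6990 - 0.6268 = 0.0721 dits

This redundancy represents potential for compression: the source could be compressed by 0.0721 dits per symbol.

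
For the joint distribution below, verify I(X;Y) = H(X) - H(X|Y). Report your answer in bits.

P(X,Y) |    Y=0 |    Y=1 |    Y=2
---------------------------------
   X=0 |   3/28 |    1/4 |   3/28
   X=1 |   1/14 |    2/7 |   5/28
I(X;Y) = 0.0162 bits

Mutual information has multiple equivalent forms:
- I(X;Y) = H(X) - H(X|Y)
- I(X;Y) = H(Y) - H(Y|X)
- I(X;Y) = H(X) + H(Y) - H(X,Y)

Computing all quantities:
H(X) = 0.9963, H(Y) = 1.4426, H(X,Y) = 2.4227
H(X|Y) = 0.9801, H(Y|X) = 1.4264

Verification:
H(X) - H(X|Y) = 0.9963 - 0.9801 = 0.0162
H(Y) - H(Y|X) = 1.4426 - 1.4264 = 0.0162
H(X) + H(Y) - H(X,Y) = 0.9963 + 1.4426 - 2.4227 = 0.0162

All forms give I(X;Y) = 0.0162 bits. ✓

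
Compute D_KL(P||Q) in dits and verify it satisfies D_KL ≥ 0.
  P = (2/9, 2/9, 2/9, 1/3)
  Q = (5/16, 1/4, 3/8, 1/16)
0.1476 dits

KL divergence satisfies the Gibbs inequality: D_KL(P||Q) ≥ 0 for all distributions P, Q.

D_KL(P||Q) = Σ p(x) log(p(x)/q(x))
Term by term:
  x=0: 2/9 × log_10[(2/9)/(5/16)] = -0.0329
  x=1: 2/9 × log_10[(2/9)/(1/4)] = -0.0114
  x=2: 2/9 × log_10[(2/9)/(3/8)] = -0.0505
  x=3: 1/3 × log_10[(1/3)/(1/16)] = 0.2423
D_KL(P||Q) = 0.1476 dits

D_KL(P||Q) = 0.1476 ≥ 0 ✓

This non-negativity is a fundamental property: relative entropy cannot be negative because it measures how different Q is from P.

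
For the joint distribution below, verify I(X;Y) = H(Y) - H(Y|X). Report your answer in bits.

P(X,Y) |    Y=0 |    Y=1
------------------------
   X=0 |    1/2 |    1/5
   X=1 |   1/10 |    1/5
I(X;Y) = 0.0913 bits

Mutual information has multiple equivalent forms:
- I(X;Y) = H(X) - H(X|Y)
- I(X;Y) = H(Y) - H(Y|X)
- I(X;Y) = H(X) + H(Y) - H(X,Y)

Computing all quantities:
H(X) = 0.8813, H(Y) = 0.9710, H(X,Y) = 1.7610
H(X|Y) = 0.7900, H(Y|X) = 0.8797

Verification:
H(X) - H(X|Y) = 0.8813 - 0.7900 = 0.0913
H(Y) - H(Y|X) = 0.9710 - 0.8797 = 0.0913
H(X) + H(Y) - H(X,Y) = 0.8813 + 0.9710 - 1.7610 = 0.0913

All forms give I(X;Y) = 0.0913 bits. ✓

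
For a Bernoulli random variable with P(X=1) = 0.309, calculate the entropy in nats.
0.6183 nats

The binary entropy function is:
H(p) = -p log(p) - (1-p) log(1-p)

H(0.309) = -0.309 × log_e(0.309) - 0.691 × log_e(0.691)
H(0.309) = 0.6183 nats

Note: Binary entropy is maximized at p=0.5 (H=1 bit) and minimized at p=0 or p=1 (H=0).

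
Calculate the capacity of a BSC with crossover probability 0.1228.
0.4626 bits

For a binary symmetric channel (BSC) with error probability p:
Capacity C = 1 - H(p) bits per symbol

where H(p) = -p log₂(p) - (1-p) log₂(1-p) is the binary entropy function.

H(0.1228) = 0.5374 bits
C = 1 - 0.5374 = 0.4626 bits per symbol

This means we can reliably transmit up to 0.4626 bits of information per channel use.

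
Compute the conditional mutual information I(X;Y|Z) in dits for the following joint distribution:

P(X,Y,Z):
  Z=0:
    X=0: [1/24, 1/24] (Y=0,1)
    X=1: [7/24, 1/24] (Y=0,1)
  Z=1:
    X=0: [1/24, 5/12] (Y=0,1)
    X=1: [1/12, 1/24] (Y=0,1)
0.0474 dits

Conditional mutual information: I(X;Y|Z) = H(X|Z) + H(Y|Z) - H(X,Y|Z)

H(Z) = 0.2950
H(X,Z) = 0.5172 → H(X|Z) = 0.2222
H(Y,Z) = 0.5172 → H(Y|Z) = 0.2222
H(X,Y,Z) = 0.6920 → H(X,Y|Z) = 0.3970

I(X;Y|Z) = 0.2222 + 0.2222 - 0.3970 = 0.0474 dits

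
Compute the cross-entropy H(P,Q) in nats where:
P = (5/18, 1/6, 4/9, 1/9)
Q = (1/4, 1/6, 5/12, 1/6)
1.2719 nats

Cross-entropy: H(P,Q) = -Σ p(x) log q(x)

Alternatively: H(P,Q) = H(P) + D_KL(P||Q)
H(P) = 1.2590 nats
D_KL(P||Q) = 0.0129 nats

H(P,Q) = 1.2590 + 0.0129 = 1.2719 nats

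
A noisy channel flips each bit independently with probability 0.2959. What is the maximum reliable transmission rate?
0.1238 bits

For a binary symmetric channel (BSC) with error probability p:
Capacity C = 1 - H(p) bits per symbol

where H(p) = -p log₂(p) - (1-p) log₂(1-p) is the binary entropy function.

H(0.2959) = 0.8762 bits
C = 1 - 0.8762 = 0.1238 bits per symbol

This means we can reliably transmit up to 0.1238 bits of information per channel use.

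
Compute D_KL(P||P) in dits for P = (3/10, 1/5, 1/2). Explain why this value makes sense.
0.0000 dits

KL divergence satisfies the Gibbs inequality: D_KL(P||Q) ≥ 0 for all distributions P, Q.

D_KL(P||Q) = Σ p(x) log(p(x)/q(x))
Each term is p(x) × log_10(p(x)/p(x)) = p(x) × log_10(1) = 0, so the sum is 0.
D_KL(P||Q) = 0.0000 dits

When P = Q, the KL divergence is exactly 0, as there is no 'divergence' between identical distributions.

This non-negativity is a fundamental property: relative entropy cannot be negative because it measures how different Q is from P.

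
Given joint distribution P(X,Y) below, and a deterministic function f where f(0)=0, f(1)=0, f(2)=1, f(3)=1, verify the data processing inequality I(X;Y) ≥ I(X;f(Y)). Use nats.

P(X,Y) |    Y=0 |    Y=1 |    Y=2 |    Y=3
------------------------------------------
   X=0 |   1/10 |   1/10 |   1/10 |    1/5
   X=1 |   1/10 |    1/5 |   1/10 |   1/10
I(X;Y) = 0.0340, I(X;f(Y)) = 0.0201, inequality holds: 0.0340 ≥ 0.0201

Data Processing Inequality: For any Markov chain X → Y → Z, we have I(X;Y) ≥ I(X;Z).

Here Z = f(Y) is a deterministic function of Y, forming X → Y → Z.

Original I(X;Y) = 0.0340 nats

After applying f:
P(X,Z) where Z=f(Y):
- P(X,Z=0) = P(X,Y=0) + P(X,Y=1)
- P(X,Z=1) = P(X,Y=2) + P(X,Y=3)

I(X;Z) = I(X;f(Y)) = 0.0201 nats

Verification: 0.0340 ≥ 0.0201 ✓

Information cannot be created by processing; the function f can only lose information about X.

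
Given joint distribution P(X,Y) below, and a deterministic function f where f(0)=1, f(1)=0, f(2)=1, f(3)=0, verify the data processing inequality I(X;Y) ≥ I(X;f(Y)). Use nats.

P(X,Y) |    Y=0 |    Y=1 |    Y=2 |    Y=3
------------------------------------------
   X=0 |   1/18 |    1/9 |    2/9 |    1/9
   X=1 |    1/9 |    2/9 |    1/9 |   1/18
I(X;Y) = 0.0566, I(X;f(Y)) = 0.0062, inequality holds: 0.0566 ≥ 0.0062

Data Processing Inequality: For any Markov chain X → Y → Z, we have I(X;Y) ≥ I(X;Z).

Here Z = f(Y) is a deterministic function of Y, forming X → Y → Z.

Original I(X;Y) = 0.0566 nats

After applying f:
P(X,Z) where Z=f(Y):
- P(X,Z=0) = P(X,Y=1) + P(X,Y=3)
- P(X,Z=1) = P(X,Y=0) + P(X,Y=2)

I(X;Z) = I(X;f(Y)) = 0.0062 nats

Verification: 0.0566 ≥ 0.0062 ✓

Information cannot be created by processing; the function f can only lose information about X.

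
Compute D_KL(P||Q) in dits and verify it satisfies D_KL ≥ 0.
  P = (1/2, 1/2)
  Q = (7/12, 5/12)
0.0061 dits

KL divergence satisfies the Gibbs inequality: D_KL(P||Q) ≥ 0 for all distributions P, Q.

D_KL(P||Q) = Σ p(x) log(p(x)/q(x))
Term by term:
  x=0: 1/2 × log_10[(1/2)/(7/12)] = -0.0335
  x=1: 1/2 × log_10[(1/2)/(5/12)] = 0.0396
D_KL(P||Q) = 0.0061 dits

D_KL(P||Q) = 0.0061 ≥ 0 ✓

This non-negativity is a fundamental property: relative entropy cannot be negative because it measures how different Q is from P.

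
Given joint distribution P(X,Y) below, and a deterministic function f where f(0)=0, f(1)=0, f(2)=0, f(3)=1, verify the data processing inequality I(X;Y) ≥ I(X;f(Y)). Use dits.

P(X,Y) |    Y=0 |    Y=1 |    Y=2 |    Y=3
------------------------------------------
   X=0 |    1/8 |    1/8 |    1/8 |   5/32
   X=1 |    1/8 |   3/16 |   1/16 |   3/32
I(X;Y) = 0.0099, I(X;f(Y)) = 0.0026, inequality holds: 0.0099 ≥ 0.0026

Data Processing Inequality: For any Markov chain X → Y → Z, we have I(X;Y) ≥ I(X;Z).

Here Z = f(Y) is a deterministic function of Y, forming X → Y → Z.

Original I(X;Y) = 0.0099 dits

After applying f:
P(X,Z) where Z=f(Y):
- P(X,Z=0) = P(X,Y=0) + P(X,Y=1) + P(X,Y=2)
- P(X,Z=1) = P(X,Y=3)

I(X;Z) = I(X;f(Y)) = 0.0026 dits

Verification: 0.0099 ≥ 0.0026 ✓

Information cannot be created by processing; the function f can only lose information about X.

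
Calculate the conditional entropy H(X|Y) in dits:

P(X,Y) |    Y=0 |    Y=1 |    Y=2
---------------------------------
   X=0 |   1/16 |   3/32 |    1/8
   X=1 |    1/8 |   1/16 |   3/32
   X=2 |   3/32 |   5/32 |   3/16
0.4560 dits

Using the chain rule: H(X|Y) = H(X,Y) - H(Y)

First, compute H(X,Y) = 0.9277 dits

Marginal P(Y) = (9/32, 5/16, 13/32)
H(Y) = 0.4717 dits

H(X|Y) = H(X,Y) - H(Y) = 0.9277 - 0.4717 = 0.4560 dits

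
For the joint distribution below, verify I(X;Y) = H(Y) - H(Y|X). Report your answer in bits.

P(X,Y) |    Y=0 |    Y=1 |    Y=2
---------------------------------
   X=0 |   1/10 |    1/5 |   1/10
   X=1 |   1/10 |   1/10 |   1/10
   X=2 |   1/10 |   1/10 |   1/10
I(X;Y) = 0.0200 bits

Mutual information has multiple equivalent forms:
- I(X;Y) = H(X) - H(X|Y)
- I(X;Y) = H(Y) - H(Y|X)
- I(X;Y) = H(X) + H(Y) - H(X,Y)

Computing all quantities:
H(X) = 1.5710, H(Y) = 1.5710, H(X,Y) = 3.1219
H(X|Y) = 1.5510, H(Y|X) = 1.5510

Verification:
H(X) - H(X|Y) = 1.5710 - 1.5510 = 0.0200
H(Y) - H(Y|X) = 1.5710 - 1.5510 = 0.0200
H(X) + H(Y) - H(X,Y) = 1.5710 + 1.5710 - 3.1219 = 0.0200

All forms give I(X;Y) = 0.0200 bits. ✓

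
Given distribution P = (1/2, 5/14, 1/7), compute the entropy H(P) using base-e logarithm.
0.9923 nats

Shannon entropy is H(X) = -Σ p(x) log p(x).

For P = (1/2, 5/14, 1/7):
H = -1/2 × log_e(1/2) -5/14 × log_e(5/14) -1/7 × log_e(1/7)
H = 0.9923 nats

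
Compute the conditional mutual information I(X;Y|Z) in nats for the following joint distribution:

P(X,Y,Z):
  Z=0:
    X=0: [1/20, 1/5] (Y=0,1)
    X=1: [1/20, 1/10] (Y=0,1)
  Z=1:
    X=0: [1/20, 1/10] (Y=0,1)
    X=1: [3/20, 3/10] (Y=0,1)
0.0044 nats

Conditional mutual information: I(X;Y|Z) = H(X|Z) + H(Y|Z) - H(X,Y|Z)

H(Z) = 0.6730
H(X,Z) = 1.2750 → H(X|Z) = 0.6020
H(Y,Z) = 1.2799 → H(Y|Z) = 0.6068
H(X,Y,Z) = 1.8775 → H(X,Y|Z) = 1.2045

I(X;Y|Z) = 0.6020 + 0.6068 - 1.2045 = 0.0044 nats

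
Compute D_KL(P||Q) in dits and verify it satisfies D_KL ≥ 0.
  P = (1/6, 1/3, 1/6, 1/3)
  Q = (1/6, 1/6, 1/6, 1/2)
0.0416 dits

KL divergence satisfies the Gibbs inequality: D_KL(P||Q) ≥ 0 for all distributions P, Q.

D_KL(P||Q) = Σ p(x) log(p(x)/q(x))
Term by term:
  x=0: 1/6 × log_10[(1/6)/(1/6)] = 0.0000
  x=1: 1/3 × log_10[(1/3)/(1/6)] = 0.1003
  x=2: 1/6 × log_10[(1/6)/(1/6)] = 0.0000
  x=3: 1/3 × log_10[(1/3)/(1/2)] = -0.0587
D_KL(P||Q) = 0.0416 dits

D_KL(P||Q) = 0.0416 ≥ 0 ✓

This non-negativity is a fundamental property: relative entropy cannot be negative because it measures how different Q is from P.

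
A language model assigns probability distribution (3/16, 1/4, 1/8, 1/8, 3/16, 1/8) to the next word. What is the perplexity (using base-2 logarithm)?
5.7783

Perplexity is 2^H (or exp(H) for natural log).

First, H = -Σ p log p = 2.5306 bits
Perplexity = 2^2.5306 = 5.7783

Interpretation: The model's uncertainty is equivalent to choosing uniformly among 5.8 options.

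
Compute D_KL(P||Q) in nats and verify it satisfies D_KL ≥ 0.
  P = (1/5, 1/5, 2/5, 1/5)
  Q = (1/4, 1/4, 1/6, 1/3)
0.1588 nats

KL divergence satisfies the Gibbs inequality: D_KL(P||Q) ≥ 0 for all distributions P, Q.

D_KL(P||Q) = Σ p(x) log(p(x)/q(x))
Term by term:
  x=0: 1/5 × log_e[(1/5)/(1/4)] = -0.0446
  x=1: 1/5 × log_e[(1/5)/(1/4)] = -0.0446
  x=2: 2/5 × log_e[(2/5)/(1/6)] = 0.3502
  x=3: 1/5 × log_e[(1/5)/(1/3)] = -0.1022
D_KL(P||Q) = 0.1588 nats

D_KL(P||Q) = 0.1588 ≥ 0 ✓

This non-negativity is a fundamental property: relative entropy cannot be negative because it measures how different Q is from P.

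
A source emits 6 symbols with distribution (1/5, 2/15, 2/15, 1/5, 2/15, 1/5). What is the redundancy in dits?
0.0087 dits

Redundancy measures how far a source is from maximum entropy:
R = H_max - H(X)

Maximum entropy for 6 symbols: H_max = log_10(6) = 0.7782 dits
Actual entropy: H(X) = 0.7694 dits
Redundancy: R = 0.7782 - 0.7694 = 0.0087 dits

This redundancy represents potential for compression: the source could be compressed by 0.0087 dits per symbol.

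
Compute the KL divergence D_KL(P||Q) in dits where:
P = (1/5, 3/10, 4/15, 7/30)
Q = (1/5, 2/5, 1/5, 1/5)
0.0115 dits

KL divergence: D_KL(P||Q) = Σ p(x) log(p(x)/q(x))

Computing term by term:
  x=0: 1/5 × log_10[(1/5)/(1/5)] = 1/5 × 0.0000 = 0.0000
  x=1: 3/10 × log_10[(3/10)/(2/5)] = 3/10 × -0.1249 = -0.0375
  x=2: 4/15 × log_10[(4/15)/(1/5)] = 4/15 × 0.1249 = 0.0333
  x=3: 7/30 × log_10[(7/30)/(1/5)] = 7/30 × 0.0669 = 0.0156

D_KL(P||Q) = 0.0115 dits

Note: KL divergence is always non-negative and equals 0 iff P = Q.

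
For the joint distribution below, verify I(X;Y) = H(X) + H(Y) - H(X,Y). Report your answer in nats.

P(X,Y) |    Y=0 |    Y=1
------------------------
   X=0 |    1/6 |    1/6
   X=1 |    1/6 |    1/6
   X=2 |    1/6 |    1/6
I(X;Y) = 0.0000 nats

Mutual information has multiple equivalent forms:
- I(X;Y) = H(X) - H(X|Y)
- I(X;Y) = H(Y) - H(Y|X)
- I(X;Y) = H(X) + H(Y) - H(X,Y)

Computing all quantities:
H(X) = 1.0986, H(Y) = 0.6931, H(X,Y) = 1.7918
H(X|Y) = 1.0986, H(Y|X) = 0.6931

Verification:
H(X) - H(X|Y) = 1.0986 - 1.0986 = 0.0000
H(Y) - H(Y|X) = 0.6931 - 0.6931 = 0.0000
H(X) + H(Y) - H(X,Y) = 1.0986 + 0.6931 - 1.7918 = 0.0000

All forms give I(X;Y) = 0.0000 nats. ✓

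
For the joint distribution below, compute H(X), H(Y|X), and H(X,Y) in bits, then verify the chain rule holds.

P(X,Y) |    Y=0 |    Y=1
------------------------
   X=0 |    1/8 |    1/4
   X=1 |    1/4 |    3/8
H(X,Y) = 1.9056, H(X) = 0.9544, H(Y|X) = 0.9512 (all in bits)

Chain rule: H(X,Y) = H(X) + H(Y|X)

Left side — joint entropy directly:
H(X,Y) = -Σ p(x,y) log p(x,y) = 1.9056 bits

Right side — compute H(Y|X) from the conditional distributions:
P(X) = (3/8, 5/8), so H(X) = 0.9544 bits
H(Y|X) = Σ_x P(X=x) · H(Y|X=x):
  P(Y|X=0) = (1/3, 2/3), H(Y|X=0) = 0.9183, weight P(X=0) = 3/8
  P(Y|X=1) = (2/5, 3/5), H(Y|X=1) = 0.9710, weight P(X=1) = 5/8
H(Y|X) = 0.9512 bits

H(X) + H(Y|X) = 0.9544 + 0.9512 = 1.9056 bits

Both sides equal 1.9056 bits. ✓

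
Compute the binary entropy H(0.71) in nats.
0.6022 nats

The binary entropy function is:
H(p) = -p log(p) - (1-p) log(1-p)

H(0.71) = -0.71 × log_e(0.71) - 0.29 × log_e(0.29)
H(0.71) = 0.6022 nats

Note: Binary entropy is maximized at p=0.5 (H=1 bit) and minimized at p=0 or p=1 (H=0).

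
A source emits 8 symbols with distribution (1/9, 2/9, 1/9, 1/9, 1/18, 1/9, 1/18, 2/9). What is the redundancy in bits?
0.1634 bits

Redundancy measures how far a source is from maximum entropy:
R = H_max - H(X)

Maximum entropy for 8 symbols: H_max = log_2(8) = 3.0000 bits
Actual entropy: H(X) = 2.8366 bits
Redundancy: R = 3.0000 - 2.8366 = 0.1634 bits

This redundancy represents potential for compression: the source could be compressed by 0.1634 bits per symbol.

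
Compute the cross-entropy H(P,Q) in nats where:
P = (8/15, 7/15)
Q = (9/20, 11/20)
0.7049 nats

Cross-entropy: H(P,Q) = -Σ p(x) log q(x)

Alternatively: H(P,Q) = H(P) + D_KL(P||Q)
H(P) = 0.6909 nats
D_KL(P||Q) = 0.0139 nats

H(P,Q) = 0.6909 + 0.0139 = 0.7049 nats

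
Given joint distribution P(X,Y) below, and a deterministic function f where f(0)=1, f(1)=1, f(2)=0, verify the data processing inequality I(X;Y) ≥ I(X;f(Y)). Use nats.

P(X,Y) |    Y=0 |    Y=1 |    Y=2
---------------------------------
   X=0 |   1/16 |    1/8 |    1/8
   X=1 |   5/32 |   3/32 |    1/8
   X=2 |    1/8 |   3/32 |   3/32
I(X;Y) = 0.0236, I(X;f(Y)) = 0.0036, inequality holds: 0.0236 ≥ 0.0036

Data Processing Inequality: For any Markov chain X → Y → Z, we have I(X;Y) ≥ I(X;Z).

Here Z = f(Y) is a deterministic function of Y, forming X → Y → Z.

Original I(X;Y) = 0.0236 nats

After applying f:
P(X,Z) where Z=f(Y):
- P(X,Z=0) = P(X,Y=2)
- P(X,Z=1) = P(X,Y=0) + P(X,Y=1)

I(X;Z) = I(X;f(Y)) = 0.0036 nats

Verification: 0.0236 ≥ 0.0036 ✓

Information cannot be created by processing; the function f can only lose information about X.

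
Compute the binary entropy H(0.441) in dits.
0.2980 dits

The binary entropy function is:
H(p) = -p log(p) - (1-p) log(1-p)

H(0.441) = -0.441 × log_10(0.441) - 0.559 × log_10(0.559)
H(0.441) = 0.2980 dits

Note: Binary entropy is maximized at p=0.5 (H=1 bit) and minimized at p=0 or p=1 (H=0).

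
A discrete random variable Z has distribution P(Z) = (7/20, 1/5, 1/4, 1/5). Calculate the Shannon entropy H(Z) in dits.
0.5897 dits

Shannon entropy is H(X) = -Σ p(x) log p(x).

For P = (7/20, 1/5, 1/4, 1/5):
H = -7/20 × log_10(7/20) -1/5 × log_10(1/5) -1/4 × log_10(1/4) -1/5 × log_10(1/5)
H = 0.5897 dits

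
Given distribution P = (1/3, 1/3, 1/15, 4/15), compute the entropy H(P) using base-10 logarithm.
0.5496 dits

Shannon entropy is H(X) = -Σ p(x) log p(x).

For P = (1/3, 1/3, 1/15, 4/15):
H = -1/3 × log_10(1/3) -1/3 × log_10(1/3) -1/15 × log_10(1/15) -4/15 × log_10(4/15)
H = 0.5496 dits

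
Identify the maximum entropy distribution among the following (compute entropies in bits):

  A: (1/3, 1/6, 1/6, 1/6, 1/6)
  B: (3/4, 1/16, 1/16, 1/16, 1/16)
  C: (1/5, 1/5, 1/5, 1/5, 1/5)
C

For a discrete distribution over n outcomes, entropy is maximized by the uniform distribution.

Computing entropies:
H(A) = 2.2516 bits
H(B) = 1.3113 bits
H(C) = 2.3219 bits

The uniform distribution (where all probabilities equal 1/5) achieves the maximum entropy of log_2(5) = 2.3219 bits.

Distribution C has the highest entropy.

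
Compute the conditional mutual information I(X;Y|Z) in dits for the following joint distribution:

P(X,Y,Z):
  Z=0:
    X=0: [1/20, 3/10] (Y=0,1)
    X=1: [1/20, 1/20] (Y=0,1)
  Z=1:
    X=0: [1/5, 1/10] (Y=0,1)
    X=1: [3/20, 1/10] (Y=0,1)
0.0116 dits

Conditional mutual information: I(X;Y|Z) = H(X|Z) + H(Y|Z) - H(X,Y|Z)

H(Z) = 0.2989
H(X,Z) = 0.5670 → H(X|Z) = 0.2681
H(Y,Z) = 0.5589 → H(Y|Z) = 0.2601
H(X,Y,Z) = 0.8154 → H(X,Y|Z) = 0.5165

I(X;Y|Z) = 0.2681 + 0.2601 - 0.5165 = 0.0116 dits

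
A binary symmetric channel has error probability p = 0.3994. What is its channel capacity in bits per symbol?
0.0294 bits

For a binary symmetric channel (BSC) with error probability p:
Capacity C = 1 - H(p) bits per symbol

where H(p) = -p log₂(p) - (1-p) log₂(1-p) is the binary entropy function.

H(0.3994) = 0.9706 bits
C = 1 - 0.9706 = 0.0294 bits per symbol

This means we can reliably transmit up to 0.0294 bits of information per channel use.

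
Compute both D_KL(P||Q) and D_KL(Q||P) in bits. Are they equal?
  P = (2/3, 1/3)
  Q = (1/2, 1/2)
D_KL(P||Q) = 0.0817, D_KL(Q||P) = 0.0850

KL divergence is not symmetric: D_KL(P||Q) ≠ D_KL(Q||P) in general.

D_KL(P||Q) = 0.0817 bits
D_KL(Q||P) = 0.0850 bits

No, they are not equal!

This asymmetry is why KL divergence is not a true distance metric.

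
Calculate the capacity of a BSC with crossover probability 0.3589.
0.0582 bits

For a binary symmetric channel (BSC) with error probability p:
Capacity C = 1 - H(p) bits per symbol

where H(p) = -p log₂(p) - (1-p) log₂(1-p) is the binary entropy function.

H(0.3589) = 0.9418 bits
C = 1 - 0.9418 = 0.0582 bits per symbol

This means we can reliably transmit up to 0.0582 bits of information per channel use.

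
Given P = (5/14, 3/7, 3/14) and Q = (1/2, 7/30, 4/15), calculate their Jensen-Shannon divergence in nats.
0.0220 nats

Jensen-Shannon divergence is:
JSD(P||Q) = 0.5 × D_KL(P||M) + 0.5 × D_KL(Q||M)
where M = 0.5 × (P + Q) is the mixture distribution.

M = 0.5 × (5/14, 3/7, 3/14) + 0.5 × (1/2, 7/30, 4/15) = (3/7, 0.330952, 0.240476)

D_KL(P||M) = 0.0210 nats
D_KL(Q||M) = 0.0231 nats

JSD(P||Q) = 0.5 × 0.0210 + 0.5 × 0.0231 = 0.0220 nats

Unlike KL divergence, JSD is symmetric and bounded: 0 ≤ JSD ≤ log(2).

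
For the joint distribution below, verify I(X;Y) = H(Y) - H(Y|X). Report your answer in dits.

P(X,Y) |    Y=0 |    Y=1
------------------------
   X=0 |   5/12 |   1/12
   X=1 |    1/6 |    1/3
I(X;Y) = 0.0589 dits

Mutual information has multiple equivalent forms:
- I(X;Y) = H(X) - H(X|Y)
- I(X;Y) = H(Y) - H(Y|X)
- I(X;Y) = H(X) + H(Y) - H(X,Y)

Computing all quantities:
H(X) = 0.3010, H(Y) = 0.2950, H(X,Y) = 0.5371
H(X|Y) = 0.2421, H(Y|X) = 0.2361

Verification:
H(X) - H(X|Y) = 0.3010 - 0.2421 = 0.0589
H(Y) - H(Y|X) = 0.2950 - 0.2361 = 0.0589
H(X) + H(Y) - H(X,Y) = 0.3010 + 0.2950 - 0.5371 = 0.0589

All forms give I(X;Y) = 0.0589 dits. ✓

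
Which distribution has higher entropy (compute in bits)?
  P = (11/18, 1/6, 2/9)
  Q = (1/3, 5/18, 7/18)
Q

Computing entropies in bits:
H(P) = 1.3472
H(Q) = 1.5715

Distribution Q has higher entropy.

Intuition: The distribution closer to uniform (more spread out) has higher entropy.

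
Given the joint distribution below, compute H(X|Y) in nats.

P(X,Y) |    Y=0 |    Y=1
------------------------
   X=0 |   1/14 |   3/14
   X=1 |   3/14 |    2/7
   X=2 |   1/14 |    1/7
1.0214 nats

Using the chain rule: H(X|Y) = H(X,Y) - H(Y)

First, compute H(X,Y) = 1.6731 nats

Marginal P(Y) = (5/14, 9/14)
H(Y) = 0.6518 nats

H(X|Y) = H(X,Y) - H(Y) = 1.6731 - 0.6518 = 1.0214 nats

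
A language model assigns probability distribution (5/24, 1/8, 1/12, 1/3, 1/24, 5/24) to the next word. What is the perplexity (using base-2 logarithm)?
5.0491

Perplexity is 2^H (or exp(H) for natural log).

First, H = -Σ p log p = 2.3360 bits
Perplexity = 2^2.3360 = 5.0491

Interpretation: The model's uncertainty is equivalent to choosing uniformly among 5.0 options.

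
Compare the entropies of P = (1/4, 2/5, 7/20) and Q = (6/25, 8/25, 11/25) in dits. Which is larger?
P

Computing entropies in dits:
H(P) = 0.4693
H(Q) = 0.4640

Distribution P has higher entropy.

Intuition: The distribution closer to uniform (more spread out) has higher entropy.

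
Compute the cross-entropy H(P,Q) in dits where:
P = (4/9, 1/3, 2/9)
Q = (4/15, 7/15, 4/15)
0.4930 dits

Cross-entropy: H(P,Q) = -Σ p(x) log q(x)

Alternatively: H(P,Q) = H(P) + D_KL(P||Q)
H(P) = 0.4607 dits
D_KL(P||Q) = 0.0323 dits

H(P,Q) = 0.4607 + 0.0323 = 0.4930 dits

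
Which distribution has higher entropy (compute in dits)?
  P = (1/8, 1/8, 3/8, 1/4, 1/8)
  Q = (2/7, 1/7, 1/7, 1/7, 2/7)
Q

Computing entropies in dits:
H(P) = 0.6489
H(Q) = 0.6731

Distribution Q has higher entropy.

Intuition: The distribution closer to uniform (more spread out) has higher entropy.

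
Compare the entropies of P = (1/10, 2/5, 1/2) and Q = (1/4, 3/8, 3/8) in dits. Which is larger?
Q

Computing entropies in dits:
H(P) = 0.4097
H(Q) = 0.4700

Distribution Q has higher entropy.

Intuition: The distribution closer to uniform (more spread out) has higher entropy.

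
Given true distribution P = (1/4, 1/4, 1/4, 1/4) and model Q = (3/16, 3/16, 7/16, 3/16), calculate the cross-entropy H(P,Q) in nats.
1.4622 nats

Cross-entropy: H(P,Q) = -Σ p(x) log q(x)

Alternatively: H(P,Q) = H(P) + D_KL(P||Q)
H(P) = 1.3863 nats
D_KL(P||Q) = 0.0759 nats

H(P,Q) = 1.3863 + 0.0759 = 1.4622 nats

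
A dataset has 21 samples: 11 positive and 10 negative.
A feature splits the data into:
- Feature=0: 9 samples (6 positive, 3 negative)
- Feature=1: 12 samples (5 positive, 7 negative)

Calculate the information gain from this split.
0.0449 bits

Information Gain = H(Y) - H(Y|Feature)

Before split:
P(positive) = 11/21 = 0.5238
H(Y) = 0.9984 bits

After split:
Feature=0: H = 0.9183 bits (weight = 9/21)
Feature=1: H = 0.9799 bits (weight = 12/21)
H(Y|Feature) = (9/21)×0.9183 + (12/21)×0.9799 = 0.9535 bits

Information Gain = 0.9984 - 0.9535 = 0.0449 bits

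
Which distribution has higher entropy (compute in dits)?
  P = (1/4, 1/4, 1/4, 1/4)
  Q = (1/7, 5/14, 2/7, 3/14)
P

Computing entropies in dits:
H(P) = 0.6021
H(Q) = 0.5792

Distribution P has higher entropy.

Intuition: The distribution closer to uniform (more spread out) has higher entropy.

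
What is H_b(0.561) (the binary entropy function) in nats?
0.6857 nats

The binary entropy function is:
H(p) = -p log(p) - (1-p) log(1-p)

H(0.561) = -0.561 × log_e(0.561) - 0.439 × log_e(0.439)
H(0.561) = 0.6857 nats

Note: Binary entropy is maximized at p=0.5 (H=1 bit) and minimized at p=0 or p=1 (H=0).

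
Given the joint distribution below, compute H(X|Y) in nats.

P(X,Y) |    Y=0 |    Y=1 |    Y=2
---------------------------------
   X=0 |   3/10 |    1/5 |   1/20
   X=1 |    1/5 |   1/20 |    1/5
0.5867 nats

Using the chain rule: H(X|Y) = H(X,Y) - H(Y)

First, compute H(X,Y) = 1.6264 nats

Marginal P(Y) = (1/2, 1/4, 1/4)
H(Y) = 1.0397 nats

H(X|Y) = H(X,Y) - H(Y) = 1.6264 - 1.0397 = 0.5867 nats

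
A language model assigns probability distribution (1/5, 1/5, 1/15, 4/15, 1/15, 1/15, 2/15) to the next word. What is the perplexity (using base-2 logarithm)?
6.0891

Perplexity is 2^H (or exp(H) for natural log).

First, H = -Σ p log p = 2.6062 bits
Perplexity = 2^2.6062 = 6.0891

Interpretation: The model's uncertainty is equivalent to choosing uniformly among 6.1 options.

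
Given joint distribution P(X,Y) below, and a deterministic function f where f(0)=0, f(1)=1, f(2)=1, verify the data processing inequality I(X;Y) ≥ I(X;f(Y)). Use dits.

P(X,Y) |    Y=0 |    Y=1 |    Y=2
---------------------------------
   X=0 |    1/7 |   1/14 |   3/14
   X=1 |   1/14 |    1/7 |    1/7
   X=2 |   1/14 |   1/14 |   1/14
I(X;Y) = 0.0145, I(X;f(Y)) = 0.0045, inequality holds: 0.0145 ≥ 0.0045

Data Processing Inequality: For any Markov chain X → Y → Z, we have I(X;Y) ≥ I(X;Z).

Here Z = f(Y) is a deterministic function of Y, forming X → Y → Z.

Original I(X;Y) = 0.0145 dits

After applying f:
P(X,Z) where Z=f(Y):
- P(X,Z=0) = P(X,Y=0)
- P(X,Z=1) = P(X,Y=1) + P(X,Y=2)

I(X;Z) = I(X;f(Y)) = 0.0045 dits

Verification: 0.0145 ≥ 0.0045 ✓

Information cannot be created by processing; the function f can only lose information about X.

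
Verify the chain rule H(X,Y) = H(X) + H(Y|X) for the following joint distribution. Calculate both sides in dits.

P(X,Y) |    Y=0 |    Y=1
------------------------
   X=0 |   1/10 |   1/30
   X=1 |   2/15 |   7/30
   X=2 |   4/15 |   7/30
H(X,Y) = 0.7139, H(X) = 0.4270, H(Y|X) = 0.2870 (all in dits)

Chain rule: H(X,Y) = H(X) + H(Y|X)

Left side — joint entropy directly:
H(X,Y) = -Σ p(x,y) log p(x,y) = 0.7139 dits

Right side — compute H(Y|X) from the conditional distributions:
P(X) = (2/15, 11/30, 1/2), so H(X) = 0.4270 dits
H(Y|X) = Σ_x P(X=x) · H(Y|X=x):
  P(Y|X=0) = (3/4, 1/4), H(Y|X=0) = 0.2442, weight P(X=0) = 2/15
  P(Y|X=1) = (4/11, 7/11), H(Y|X=1) = 0.2847, weight P(X=1) = 11/30
  P(Y|X=2) = (8/15, 7/15), H(Y|X=2) = 0.3001, weight P(X=2) = 1/2
H(Y|X) = 0.2870 dits

H(X) + H(Y|X) = 0.4270 + 0.2870 = 0.7139 dits

Both sides equal 0.7139 dits. ✓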